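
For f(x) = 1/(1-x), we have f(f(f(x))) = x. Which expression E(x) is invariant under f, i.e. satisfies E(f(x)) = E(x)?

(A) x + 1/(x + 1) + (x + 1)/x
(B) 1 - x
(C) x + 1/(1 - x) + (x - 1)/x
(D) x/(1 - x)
C

Replace x by f(x) = 1/(1 - x) in each option and simplify. As a quick numerical cross-check, also compare E(4) with E(f(4)) = E(-1/3).

(A) x + 1/(x + 1) + (x + 1)/x  ->  (1/(1 - x)) + 1/((1/(1 - x)) + 1) + ((1/(1 - x)) + 1)/(1/(1 - x)) = (-x^3 + 6x^2 - 11x + 7)/(x^2 - 3x + 2); check: E(4) = 109/20 but E(-1/3) = -5/6.   [not invariant]
(B) 1 - x  ->  1 - (1/(1 - x)) = x/(x - 1); check: E(4) = -3 but E(-1/3) = 4/3.   [not invariant]
(C) x + 1/(1 - x) + (x - 1)/x  ->  (1/(1 - x)) + 1/(1 - (1/(1 - x))) + ((1/(1 - x)) - 1)/(1/(1 - x)), which simplifies back to x + 1/(1 - x) + (x - 1)/x; check: E(4) = 53/12, E(-1/3) = 53/12.   [invariant]
(D) x/(1 - x)  ->  (1/(1 - x))/(1 - (1/(1 - x))) = -1/x; check: E(4) = -4/3 but E(-1/3) = -1/4.   [not invariant]

Only (C) is unchanged. Indeed f(f(x)) = 1/(1 - 1/(1-x)) = (1-x)/(-x) = (x-1)/x, so E(x) = x + f(x) + f(f(x)) is the sum over the whole 3-cycle; applying f just permutes the three terms cyclically (x -> f(x) -> f(f(x)) -> x), leaving the sum unchanged.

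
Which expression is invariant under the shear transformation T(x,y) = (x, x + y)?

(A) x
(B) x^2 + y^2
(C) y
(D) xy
A

Under the shear T(x,y) = (x, x + y):
Substitute the transformed coordinates into each option and compare with the original:
(A) x  ->  (x) = x   [equals x: invariant]
(B) x^2 + y^2  ->  (x)^2 + (x + y)^2 = 2x^2 + 2xy + y^2   [differs from x^2 + y^2: not invariant]
(C) y  ->  (x + y) = x + y   [differs from y: not invariant]
(D) xy  ->  (x)(x + y) = x^2 + xy   [differs from xy: not invariant]

Only option (A), x, is unchanged by the transformation.
A vertical shear moves points parallel to the y-axis, so the x-coordinate (and any function of x alone) is unchanged.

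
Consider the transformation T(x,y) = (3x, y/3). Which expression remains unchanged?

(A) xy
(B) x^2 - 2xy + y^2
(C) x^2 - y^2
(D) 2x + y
A

An expression E(x,y) is invariant under T if E(T(x,y)) = E(x,y). Here T(x,y) = (3x, y/3).
Substitute the transformed coordinates into each option and compare with the original:
(A) xy  ->  (3x)(y/3) = xy   [equals xy: invariant]
(B) x^2 - 2xy + y^2  ->  (3x)^2 - 2(3x)(y/3) + (y/3)^2 = 9x^2 - 2xy + y^2/9   [differs from x^2 - 2xy + y^2: not invariant]
(C) x^2 - y^2  ->  (3x)^2 - (y/3)^2 = 9x^2 - y^2/9   [differs from x^2 - y^2: not invariant]
(D) 2x + y  ->  2(3x) + (y/3) = 6x + y/3   [differs from 2x + y: not invariant]

Only option (A), xy, is unchanged by the transformation.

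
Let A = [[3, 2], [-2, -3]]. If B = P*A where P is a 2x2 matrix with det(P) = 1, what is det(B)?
-5

By the multiplicative property of determinants, det(B) = det(P*A) = det(P) * det(A) = det(A),
so the determinant is invariant under multiplication by any determinant-1 matrix; we just need det(A).

det(A) = (3)(-3) - (2)(-2) = -9 - (-4) = -5

Therefore det(B) = 1 * (-5) = -5.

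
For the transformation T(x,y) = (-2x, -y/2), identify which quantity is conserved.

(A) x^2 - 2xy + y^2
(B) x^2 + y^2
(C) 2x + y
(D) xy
D

An expression E(x,y) is invariant under T if E(T(x,y)) = E(x,y). Here T(x,y) = (-2x, -y/2).
Substitute the transformed coordinates into each option and compare with the original:
(A) x^2 - 2xy + y^2  ->  (-2x)^2 - 2(-2x)(-y/2) + (-y/2)^2 = 4x^2 - 2xy + y^2/4   [differs from x^2 - 2xy + y^2: not invariant]
(B) x^2 + y^2  ->  (-2x)^2 + (-y/2)^2 = 4x^2 + y^2/4   [differs from x^2 + y^2: not invariant]
(C) 2x + y  ->  2(-2x) + (-y/2) = -4x - y/2   [differs from 2x + y: not invariant]
(D) xy  ->  (-2x)(-y/2) = xy   [equals xy: invariant]

Only option (D), xy, is unchanged by the transformation.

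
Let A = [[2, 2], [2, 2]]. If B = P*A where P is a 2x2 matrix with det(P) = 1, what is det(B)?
0

By the multiplicative property of determinants, det(B) = det(P*A) = det(P) * det(A) = det(A),
so the determinant is invariant under multiplication by any determinant-1 matrix; we just need det(A).

det(A) = (2)(2) - (2)(2) = 4 - 4 = 0

Therefore det(B) = 1 * 0 = 0.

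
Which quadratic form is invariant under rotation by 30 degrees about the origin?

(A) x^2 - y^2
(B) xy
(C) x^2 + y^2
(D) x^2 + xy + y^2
C

Rotation by 30 degrees sends (x, y) to (sqrt(3)x/2 - y/2, x/2 + sqrt(3)y/2).
Substitute the transformed coordinates into each option and compare with the original:
(A) x^2 - y^2  ->  (sqrt(3)x/2 - y/2)^2 - (x/2 + sqrt(3)y/2)^2 = x^2/2 - sqrt(3)xy - y^2/2   [differs from x^2 - y^2: not invariant]
(B) xy  ->  (sqrt(3)x/2 - y/2)(x/2 + sqrt(3)y/2) = sqrt(3)x^2/4 + xy/2 - sqrt(3)y^2/4   [differs from xy: not invariant]
(C) x^2 + y^2  ->  (sqrt(3)x/2 - y/2)^2 + (x/2 + sqrt(3)y/2)^2 = x^2 + y^2   [equals x^2 + y^2: invariant]
(D) x^2 + xy + y^2  ->  (sqrt(3)x/2 - y/2)^2 + (sqrt(3)x/2 - y/2)(x/2 + sqrt(3)y/2) + (x/2 + sqrt(3)y/2)^2 = sqrt(3)x^2/4 + x^2 + xy/2 - sqrt(3)y^2/4 + y^2   [differs from x^2 + xy + y^2: not invariant]

Only option (C), x^2 + y^2, is unchanged by the transformation.
x^2 + y^2 is the squared distance from the origin, which rotations preserve.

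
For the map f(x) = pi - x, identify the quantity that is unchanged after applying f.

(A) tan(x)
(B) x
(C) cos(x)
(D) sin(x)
D

For f(x) = pi - x:
sin(pi - x) = sin(x), so sine is invariant under this transformation.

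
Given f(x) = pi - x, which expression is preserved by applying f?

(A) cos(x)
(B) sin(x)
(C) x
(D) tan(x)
B

For f(x) = pi - x:
sin(pi - x) = sin(x), so sine is invariant under this transformation.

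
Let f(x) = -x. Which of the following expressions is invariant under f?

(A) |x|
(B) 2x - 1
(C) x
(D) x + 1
A

For f(x) = -x:
Applying f replaces x by -x. Since |-x| = |x|, the absolute value is unchanged by f, whereas x -> -x, 2x - 1 -> -2x - 1 and x + 1 -> -x + 1 all change.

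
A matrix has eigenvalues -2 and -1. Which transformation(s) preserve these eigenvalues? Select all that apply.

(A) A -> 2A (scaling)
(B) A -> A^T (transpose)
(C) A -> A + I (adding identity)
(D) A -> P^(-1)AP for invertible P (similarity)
B and D

Eigenvalues are preserved by:
1. Similarity transformations: A -> P^(-1)AP (same characteristic polynomial)
2. Transpose: A^T has the same eigenvalues as A

Eigenvalues are NOT preserved by:
- Adding identity: eigenvalues become -2+1, -1+1
- Scaling: eigenvalues become -4, -2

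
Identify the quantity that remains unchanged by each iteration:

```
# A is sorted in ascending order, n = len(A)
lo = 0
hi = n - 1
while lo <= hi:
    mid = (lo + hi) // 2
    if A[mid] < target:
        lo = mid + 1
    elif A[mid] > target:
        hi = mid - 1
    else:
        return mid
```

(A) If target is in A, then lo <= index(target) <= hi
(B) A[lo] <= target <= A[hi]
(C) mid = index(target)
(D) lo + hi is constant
A

A loop invariant must hold before the first iteration and be re-established by every execution of the body.

(A) If target is in A, then lo <= index(target) <= hi: Before the loop [lo, hi] = [0, n-1] covers every index. When A[mid] < target, sortedness puts target strictly to the right of mid, so setting lo = mid + 1 keeps index(target) in [lo, hi]; symmetrically for hi = mid - 1. Hence 'if target is in A then lo <= index(target) <= hi' holds after every iteration, and when lo > hi it proves target is absent.

The other options fail:
(B) A[lo] <= target <= A[hi]: fails when target is not in A (e.g. target < A[0] already violates it before the loop), so it is not maintained in general.
(C) mid = index(target): mid is just the current probe; it equals index(target) only on the iteration that returns.
(D) lo + hi is constant: each iteration moves exactly one of lo, hi, so lo + hi changes (e.g. 0 + (n-1) becomes (mid+1) + (n-1)).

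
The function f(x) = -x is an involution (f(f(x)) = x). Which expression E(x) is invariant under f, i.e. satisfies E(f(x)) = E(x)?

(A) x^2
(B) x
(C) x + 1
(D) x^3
A

Replace x by f(x) = -x in each option and simplify. As a quick numerical cross-check, also compare E(3) with E(f(3)) = E(-3).

(A) x^2  ->  (-x)^2, which simplifies back to x^2; check: E(3) = 9, E(-3) = 9.   [invariant]
(B) x  ->  (-x) = -x; check: E(3) = 3 but E(-3) = -3.   [not invariant]
(C) x + 1  ->  (-x) + 1 = 1 - x; check: E(3) = 4 but E(-3) = -2.   [not invariant]
(D) x^3  ->  (-x)^3 = -x^3; check: E(3) = 27 but E(-3) = -27.   [not invariant]

Only (A) is unchanged. E is symmetric under swapping x with f(x) = -x, which is exactly what an involution does.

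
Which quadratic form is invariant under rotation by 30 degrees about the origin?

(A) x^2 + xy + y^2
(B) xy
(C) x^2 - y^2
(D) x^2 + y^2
D

Rotation by 30 degrees sends (x, y) to (sqrt(3)x/2 - y/2, x/2 + sqrt(3)y/2).
Substitute the transformed coordinates into each option and compare with the original:
(A) x^2 + xy + y^2  ->  (sqrt(3)x/2 - y/2)^2 + (sqrt(3)x/2 - y/2)(x/2 + sqrt(3)y/2) + (x/2 + sqrt(3)y/2)^2 = sqrt(3)x^2/4 + x^2 + xy/2 - sqrt(3)y^2/4 + y^2   [differs from x^2 + xy + y^2: not invariant]
(B) xy  ->  (sqrt(3)x/2 - y/2)(x/2 + sqrt(3)y/2) = sqrt(3)x^2/4 + xy/2 - sqrt(3)y^2/4   [differs from xy: not invariant]
(C) x^2 - y^2  ->  (sqrt(3)x/2 - y/2)^2 - (x/2 + sqrt(3)y/2)^2 = x^2/2 - sqrt(3)xy - y^2/2   [differs from x^2 - y^2: not invariant]
(D) x^2 + y^2  ->  (sqrt(3)x/2 - y/2)^2 + (x/2 + sqrt(3)y/2)^2 = x^2 + y^2   [equals x^2 + y^2: invariant]

Only option (D), x^2 + y^2, is unchanged by the transformation.
x^2 + y^2 is the squared distance from the origin, which rotations preserve.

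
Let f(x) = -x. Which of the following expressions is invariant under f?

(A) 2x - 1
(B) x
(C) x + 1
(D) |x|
D

For f(x) = -x:
Applying f replaces x by -x. Since |-x| = |x|, the absolute value is unchanged by f, whereas x -> -x, 2x - 1 -> -2x - 1 and x + 1 -> -x + 1 all change.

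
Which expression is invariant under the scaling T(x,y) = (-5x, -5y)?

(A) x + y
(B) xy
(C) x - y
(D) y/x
D

Under the uniform scaling T(x,y) = (-5x, -5y):
Substitute the transformed coordinates into each option and compare with the original:
(A) x + y  ->  (-5x) + (-5y) = -5x - 5y   [differs from x + y: not invariant]
(B) xy  ->  (-5x)(-5y) = 25xy   [differs from xy: not invariant]
(C) x - y  ->  (-5x) - (-5y) = -5x + 5y   [differs from x - y: not invariant]
(D) y/x  ->  (-5y)/(-5x) = y/x   [equals y/x: invariant]

Only option (D), y/x, is unchanged by the transformation.
The common factor -5 cancels in a ratio of coordinates, while sums, products and sums of squares pick up factors of -5 or 25.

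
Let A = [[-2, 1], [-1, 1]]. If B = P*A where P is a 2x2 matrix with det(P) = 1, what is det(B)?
-1

By the multiplicative property of determinants, det(B) = det(P*A) = det(P) * det(A) = det(A),
so the determinant is invariant under multiplication by any determinant-1 matrix; we just need det(A).

det(A) = (-2)(1) - (1)(-1) = -2 - (-1) = -1

Therefore det(B) = 1 * (-1) = -1.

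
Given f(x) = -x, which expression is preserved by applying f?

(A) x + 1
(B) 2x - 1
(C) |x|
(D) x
C

For f(x) = -x:
Applying f replaces x by -x. Since |-x| = |x|, the absolute value is unchanged by f, whereas x -> -x, 2x - 1 -> -2x - 1 and x + 1 -> -x + 1 all change.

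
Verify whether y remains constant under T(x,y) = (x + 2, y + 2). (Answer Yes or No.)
No

Substitute T(x,y) = (x + 2, y + 2) into the expression and compare with the original.

Original: y
After applying T: (y + 2) = y + 2

This differs from the original y (difference: 2), so the expression is NOT invariant.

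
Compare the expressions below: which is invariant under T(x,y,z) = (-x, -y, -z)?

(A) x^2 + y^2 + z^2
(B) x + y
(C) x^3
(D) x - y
A

Apply T(x,y,z) = (-x, -y, -z) to each option, i.e. replace (x, y, z) by the transformed coordinates.
Substitute the transformed coordinates into each option and compare with the original:
(A) x^2 + y^2 + z^2  ->  (-x)^2 + (-y)^2 + (-z)^2 = x^2 + y^2 + z^2   [equals x^2 + y^2 + z^2: invariant]
(B) x + y  ->  (-x) + (-y) = -x - y   [differs from x + y: not invariant]
(C) x^3  ->  (-x)^3 = -x^3   [differs from x^3: not invariant]
(D) x - y  ->  (-x) - (-y) = -x + y   [differs from x - y: not invariant]

Only option (A), x^2 + y^2 + z^2, is unchanged by the transformation.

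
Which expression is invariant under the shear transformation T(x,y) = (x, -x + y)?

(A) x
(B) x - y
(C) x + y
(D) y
A

Under the shear T(x,y) = (x, -x + y):
Substitute the transformed coordinates into each option and compare with the original:
(A) x  ->  (x) = x   [equals x: invariant]
(B) x - y  ->  (x) - (-x + y) = 2x - y   [differs from x - y: not invariant]
(C) x + y  ->  (x) + (-x + y) = y   [differs from x + y: not invariant]
(D) y  ->  (-x + y) = -x + y   [differs from y: not invariant]

Only option (A), x, is unchanged by the transformation.
A vertical shear moves points parallel to the y-axis, so the x-coordinate (and any function of x alone) is unchanged.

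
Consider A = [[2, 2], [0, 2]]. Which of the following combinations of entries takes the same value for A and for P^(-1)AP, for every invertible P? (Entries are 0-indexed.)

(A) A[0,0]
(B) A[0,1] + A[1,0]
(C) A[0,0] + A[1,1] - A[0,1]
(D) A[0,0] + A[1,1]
D

A[0,0] + A[1,1] is the trace of A. By the cyclic property of the trace, tr(P^(-1)AP) = tr(APP^(-1)) = tr(A), so it is the same for every matrix similar to A.

The other combinations are not similarity invariants. For example, take P = [[1, 1], [1, 2]] (det P = 1), so P^(-1) = [[2, -1], [-1, 1]] and
B = P^(-1)AP = [[6, 8], [-2, -2]].
Evaluating each option on A and on B:
(A) A[0,0]: 2 for A, 6 for B -> changes
(B) A[0,1] + A[1,0]: 2 for A, 6 for B -> changes
(C) A[0,0] + A[1,1] - A[0,1]: 2 for A, -4 for B -> changes
(D) A[0,0] + A[1,1]: 4 for A, 4 for B -> unchanged

Only (D) A[0,0] + A[1,1] = 4 survives (and it does so for every P, not just this one), so it is the invariant.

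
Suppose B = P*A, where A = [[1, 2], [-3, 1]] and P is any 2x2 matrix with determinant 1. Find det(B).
7

By the multiplicative property of determinants, det(B) = det(P*A) = det(P) * det(A) = det(A),
so the determinant is invariant under multiplication by any determinant-1 matrix; we just need det(A).

det(A) = (1)(1) - (2)(-3) = 1 - (-6) = 7

Therefore det(B) = 1 * 7 = 7.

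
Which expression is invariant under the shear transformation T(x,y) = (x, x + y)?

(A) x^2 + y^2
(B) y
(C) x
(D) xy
C

Under the shear T(x,y) = (x, x + y):
Substitute the transformed coordinates into each option and compare with the original:
(A) x^2 + y^2  ->  (x)^2 + (x + y)^2 = 2x^2 + 2xy + y^2   [differs from x^2 + y^2: not invariant]
(B) y  ->  (x + y) = x + y   [differs from y: not invariant]
(C) x  ->  (x) = x   [equals x: invariant]
(D) xy  ->  (x)(x + y) = x^2 + xy   [differs from xy: not invariant]

Only option (C), x, is unchanged by the transformation.
A vertical shear moves points parallel to the y-axis, so the x-coordinate (and any function of x alone) is unchanged.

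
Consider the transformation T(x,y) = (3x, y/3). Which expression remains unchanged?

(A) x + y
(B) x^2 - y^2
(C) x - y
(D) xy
D

An expression E(x,y) is invariant under T if E(T(x,y)) = E(x,y). Here T(x,y) = (3x, y/3).
Substitute the transformed coordinates into each option and compare with the original:
(A) x + y  ->  (3x) + (y/3) = 3x + y/3   [differs from x + y: not invariant]
(B) x^2 - y^2  ->  (3x)^2 - (y/3)^2 = 9x^2 - y^2/9   [differs from x^2 - y^2: not invariant]
(C) x - y  ->  (3x) - (y/3) = 3x - y/3   [differs from x - y: not invariant]
(D) xy  ->  (3x)(y/3) = xy   [equals xy: invariant]

Only option (D), xy, is unchanged by the transformation.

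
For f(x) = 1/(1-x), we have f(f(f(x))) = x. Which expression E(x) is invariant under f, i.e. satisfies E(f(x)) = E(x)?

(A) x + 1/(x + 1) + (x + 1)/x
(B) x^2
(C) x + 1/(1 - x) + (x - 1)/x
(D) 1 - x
C

Replace x by f(x) = 1/(1 - x) in each option and simplify. As a quick numerical cross-check, also compare E(3) with E(f(3)) = E(-1/2).

(A) x + 1/(x + 1) + (x + 1)/x  ->  (1/(1 - x)) + 1/((1/(1 - x)) + 1) + ((1/(1 - x)) + 1)/(1/(1 - x)) = (-x^3 + 6x^2 - 11x + 7)/(x^2 - 3x + 2); check: E(3) = 55/12 but E(-1/2) = 1/2.   [not invariant]
(B) x^2  ->  (1/(1 - x))^2 = (x - 1)^(-2); check: E(3) = 9 but E(-1/2) = 1/4.   [not invariant]
(C) x + 1/(1 - x) + (x - 1)/x  ->  (1/(1 - x)) + 1/(1 - (1/(1 - x))) + ((1/(1 - x)) - 1)/(1/(1 - x)), which simplifies back to x + 1/(1 - x) + (x - 1)/x; check: E(3) = 19/6, E(-1/2) = 19/6.   [invariant]
(D) 1 - x  ->  1 - (1/(1 - x)) = x/(x - 1); check: E(3) = -2 but E(-1/2) = 3/2.   [not invariant]

Only (C) is unchanged. Indeed f(f(x)) = 1/(1 - 1/(1-x)) = (1-x)/(-x) = (x-1)/x, so E(x) = x + f(x) + f(f(x)) is the sum over the whole 3-cycle; applying f just permutes the three terms cyclically (x -> f(x) -> f(f(x)) -> x), leaving the sum unchanged.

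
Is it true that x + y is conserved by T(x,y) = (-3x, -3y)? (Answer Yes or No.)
No

Substitute T(x,y) = (-3x, -3y) into the expression and compare with the original.

Original: x + y
After applying T: (-3x) + (-3y) = -3x - 3y

This differs from the original x + y (difference: -4x - 4y), so the expression is NOT invariant.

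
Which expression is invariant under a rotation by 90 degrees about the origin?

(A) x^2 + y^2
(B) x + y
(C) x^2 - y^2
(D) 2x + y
A

A rotation by 90 degrees sends (x, y) to (-y, x).
Substitute the transformed coordinates into each option and compare with the original:
(A) x^2 + y^2  ->  (-y)^2 + (x)^2 = x^2 + y^2   [equals x^2 + y^2: invariant]
(B) x + y  ->  (-y) + (x) = x - y   [differs from x + y: not invariant]
(C) x^2 - y^2  ->  (-y)^2 - (x)^2 = -x^2 + y^2   [differs from x^2 - y^2: not invariant]
(D) 2x + y  ->  2(-y) + (x) = x - 2y   [differs from 2x + y: not invariant]

Only option (A), x^2 + y^2, is unchanged by the transformation.
Geometrically, x^2 + y^2 is the squared distance from the origin, which every rotation about the origin preserves.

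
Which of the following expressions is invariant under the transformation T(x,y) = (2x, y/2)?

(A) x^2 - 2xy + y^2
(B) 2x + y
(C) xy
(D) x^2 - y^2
C

An expression E(x,y) is invariant under T if E(T(x,y)) = E(x,y). Here T(x,y) = (2x, y/2).
Substitute the transformed coordinates into each option and compare with the original:
(A) x^2 - 2xy + y^2  ->  (2x)^2 - 2(2x)(y/2) + (y/2)^2 = 4x^2 - 2xy + y^2/4   [differs from x^2 - 2xy + y^2: not invariant]
(B) 2x + y  ->  2(2x) + (y/2) = 4x + y/2   [differs from 2x + y: not invariant]
(C) xy  ->  (2x)(y/2) = xy   [equals xy: invariant]
(D) x^2 - y^2  ->  (2x)^2 - (y/2)^2 = 4x^2 - y^2/4   [differs from x^2 - y^2: not invariant]

Only option (C), xy, is unchanged by the transformation.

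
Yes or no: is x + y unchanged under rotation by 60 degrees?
No

Applying rotation by 60 degrees: x' = x*cos(60 degrees) - y*sin(60 degrees) = x/2 - sqrt(3)y/2, y' = x*sin(60 degrees) + y*cos(60 degrees) = sqrt(3)x/2 + y/2

Substituting into x + y:
(x/2 - sqrt(3)y/2) + (sqrt(3)x/2 + y/2)
= x/2 + sqrt(3)x/2 - sqrt(3)y/2 + y/2

This differs from the original expression x + y, so it is NOT invariant.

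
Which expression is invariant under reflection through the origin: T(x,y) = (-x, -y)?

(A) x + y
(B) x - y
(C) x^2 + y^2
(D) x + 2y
C

The map is reflection through the origin: T(x,y) = (-x, -y).
Substitute the transformed coordinates into each option and compare with the original:
(A) x + y  ->  (-x) + (-y) = -x - y   [differs from x + y: not invariant]
(B) x - y  ->  (-x) - (-y) = -x + y   [differs from x - y: not invariant]
(C) x^2 + y^2  ->  (-x)^2 + (-y)^2 = x^2 + y^2   [equals x^2 + y^2: invariant]
(D) x + 2y  ->  (-x) + 2(-y) = -x - 2y   [differs from x + 2y: not invariant]

Only option (C), x^2 + y^2, is unchanged by the transformation.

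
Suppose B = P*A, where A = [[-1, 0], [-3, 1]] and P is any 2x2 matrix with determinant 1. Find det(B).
-1

By the multiplicative property of determinants, det(B) = det(P*A) = det(P) * det(A) = det(A),
so the determinant is invariant under multiplication by any determinant-1 matrix; we just need det(A).

det(A) = (-1)(1) - (0)(-3) = -1 - 0 = -1

Therefore det(B) = 1 * (-1) = -1.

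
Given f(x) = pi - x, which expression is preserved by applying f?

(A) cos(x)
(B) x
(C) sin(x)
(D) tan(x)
C

For f(x) = pi - x:
sin(pi - x) = sin(x), so sine is invariant under this transformation.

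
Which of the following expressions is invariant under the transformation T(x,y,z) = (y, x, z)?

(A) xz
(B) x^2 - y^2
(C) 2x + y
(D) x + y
D

Apply T(x,y,z) = (y, x, z) to each option, i.e. replace (x, y, z) by the transformed coordinates.
Substitute the transformed coordinates into each option and compare with the original:
(A) xz  ->  (y)(z) = yz   [differs from xz: not invariant]
(B) x^2 - y^2  ->  (y)^2 - (x)^2 = -x^2 + y^2   [differs from x^2 - y^2: not invariant]
(C) 2x + y  ->  2(y) + (x) = x + 2y   [differs from 2x + y: not invariant]
(D) x + y  ->  (y) + (x) = x + y   [equals x + y: invariant]

Only option (D), x + y, is unchanged by the transformation.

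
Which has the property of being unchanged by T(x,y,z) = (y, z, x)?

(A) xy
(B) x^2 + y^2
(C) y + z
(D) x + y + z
D

Apply T(x,y,z) = (y, z, x) to each option, i.e. replace (x, y, z) by the transformed coordinates.
Substitute the transformed coordinates into each option and compare with the original:
(A) xy  ->  (y)(z) = yz   [differs from xy: not invariant]
(B) x^2 + y^2  ->  (y)^2 + (z)^2 = y^2 + z^2   [differs from x^2 + y^2: not invariant]
(C) y + z  ->  (z) + (x) = x + z   [differs from y + z: not invariant]
(D) x + y + z  ->  (y) + (z) + (x) = x + y + z   [equals x + y + z: invariant]

Only option (D), x + y + z, is unchanged by the transformation.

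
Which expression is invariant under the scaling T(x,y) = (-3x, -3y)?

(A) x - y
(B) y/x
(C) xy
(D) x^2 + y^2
B

Under the uniform scaling T(x,y) = (-3x, -3y):
Substitute the transformed coordinates into each option and compare with the original:
(A) x - y  ->  (-3x) - (-3y) = -3x + 3y   [differs from x - y: not invariant]
(B) y/x  ->  (-3y)/(-3x) = y/x   [equals y/x: invariant]
(C) xy  ->  (-3x)(-3y) = 9xy   [differs from xy: not invariant]
(D) x^2 + y^2  ->  (-3x)^2 + (-3y)^2 = 9x^2 + 9y^2   [differs from x^2 + y^2: not invariant]

Only option (B), y/x, is unchanged by the transformation.
The common factor -3 cancels in a ratio of coordinates, while sums, products and sums of squares pick up factors of -3 or 9.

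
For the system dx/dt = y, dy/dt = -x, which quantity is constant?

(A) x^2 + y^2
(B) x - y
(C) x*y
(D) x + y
A

A first integral I satisfies dI/dt = 0 along every solution. Differentiate each option and use the equation of motion:
(A) d/dt[x^2 + y^2] = 2x*dx/dt + 2y*dy/dt = 2x*y + 2y*(-x) = 0
(B) d/dt[x - y] = y - (-x) = x + y, not identically 0
(C) d/dt[x*y] = (dx/dt)y + x(dy/dt) = y^2 - x^2, not identically 0
(D) d/dt[x + y] = y + (-x) = y - x, not identically 0

Only (A) has zero time-derivative. So x^2 + y^2 (the squared radius; trajectories are circles) is the conserved quantity.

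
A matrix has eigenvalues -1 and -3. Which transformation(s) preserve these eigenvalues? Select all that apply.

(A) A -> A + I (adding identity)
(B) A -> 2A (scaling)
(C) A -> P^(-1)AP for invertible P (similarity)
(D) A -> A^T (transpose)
C and D

Eigenvalues are preserved by:
1. Similarity transformations: A -> P^(-1)AP (same characteristic polynomial)
2. Transpose: A^T has the same eigenvalues as A

Eigenvalues are NOT preserved by:
- Adding identity: eigenvalues become -1+1, -3+1
- Scaling: eigenvalues become -2, -6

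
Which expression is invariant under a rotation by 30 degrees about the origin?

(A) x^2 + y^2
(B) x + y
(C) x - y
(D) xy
A

A rotation by 30 degrees sends (x, y) to (sqrt(3)x/2 - y/2, x/2 + sqrt(3)y/2).
Substitute the transformed coordinates into each option and compare with the original:
(A) x^2 + y^2  ->  (sqrt(3)x/2 - y/2)^2 + (x/2 + sqrt(3)y/2)^2 = x^2 + y^2   [equals x^2 + y^2: invariant]
(B) x + y  ->  (sqrt(3)x/2 - y/2) + (x/2 + sqrt(3)y/2) = x/2 + sqrt(3)x/2 - y/2 + sqrt(3)y/2   [differs from x + y: not invariant]
(C) x - y  ->  (sqrt(3)x/2 - y/2) - (x/2 + sqrt(3)y/2) = -x/2 + sqrt(3)x/2 - sqrt(3)y/2 - y/2   [differs from x - y: not invariant]
(D) xy  ->  (sqrt(3)x/2 - y/2)(x/2 + sqrt(3)y/2) = sqrt(3)x^2/4 + xy/2 - sqrt(3)y^2/4   [differs from xy: not invariant]

Only option (A), x^2 + y^2, is unchanged by the transformation.
Geometrically, x^2 + y^2 is the squared distance from the origin, which every rotation about the origin preserves.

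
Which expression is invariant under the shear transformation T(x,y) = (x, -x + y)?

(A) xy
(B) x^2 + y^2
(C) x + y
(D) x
D

Under the shear T(x,y) = (x, -x + y):
Substitute the transformed coordinates into each option and compare with the original:
(A) xy  ->  (x)(-x + y) = -x^2 + xy   [differs from xy: not invariant]
(B) x^2 + y^2  ->  (x)^2 + (-x + y)^2 = 2x^2 - 2xy + y^2   [differs from x^2 + y^2: not invariant]
(C) x + y  ->  (x) + (-x + y) = y   [differs from x + y: not invariant]
(D) x  ->  (x) = x   [equals x: invariant]

Only option (D), x, is unchanged by the transformation.
A vertical shear moves points parallel to the y-axis, so the x-coordinate (and any function of x alone) is unchanged.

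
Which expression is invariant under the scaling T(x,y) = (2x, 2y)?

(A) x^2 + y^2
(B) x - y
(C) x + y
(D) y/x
D

Under the uniform scaling T(x,y) = (2x, 2y):
Substitute the transformed coordinates into each option and compare with the original:
(A) x^2 + y^2  ->  (2x)^2 + (2y)^2 = 4x^2 + 4y^2   [differs from x^2 + y^2: not invariant]
(B) x - y  ->  (2x) - (2y) = 2x - 2y   [differs from x - y: not invariant]
(C) x + y  ->  (2x) + (2y) = 2x + 2y   [differs from x + y: not invariant]
(D) y/x  ->  (2y)/(2x) = y/x   [equals y/x: invariant]

Only option (D), y/x, is unchanged by the transformation.
The common factor 2 cancels in a ratio of coordinates, while sums, products and sums of squares pick up factors of 2 or 4.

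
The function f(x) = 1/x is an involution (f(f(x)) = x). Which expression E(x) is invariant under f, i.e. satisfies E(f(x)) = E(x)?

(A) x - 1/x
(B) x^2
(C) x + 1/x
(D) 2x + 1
C

Replace x by f(x) = 1/x in each option and simplify. As a quick numerical cross-check, also compare E(5) with E(f(5)) = E(1/5).

(A) x - 1/x  ->  (1/x) - 1/(1/x) = -x + 1/x; check: E(5) = 24/5 but E(1/5) = -24/5.   [not invariant]
(B) x^2  ->  (1/x)^2 = x^(-2); check: E(5) = 25 but E(1/5) = 1/25.   [not invariant]
(C) x + 1/x  ->  (1/x) + 1/(1/x), which simplifies back to x + 1/x; check: E(5) = 26/5, E(1/5) = 26/5.   [invariant]
(D) 2x + 1  ->  2(1/x) + 1 = (x + 2)/x; check: E(5) = 11 but E(1/5) = 7/5.   [not invariant]

Only (C) is unchanged. E is symmetric under swapping x with f(x) = 1/x, which is exactly what an involution does.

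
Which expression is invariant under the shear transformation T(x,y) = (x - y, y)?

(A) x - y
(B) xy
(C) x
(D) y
D

Under the shear T(x,y) = (x - y, y):
Substitute the transformed coordinates into each option and compare with the original:
(A) x - y  ->  (x - y) - (y) = x - 2y   [differs from x - y: not invariant]
(B) xy  ->  (x - y)(y) = xy - y^2   [differs from xy: not invariant]
(C) x  ->  (x - y) = x - y   [differs from x: not invariant]
(D) y  ->  (y) = y   [equals y: invariant]

Only option (D), y, is unchanged by the transformation.
A horizontal shear moves points parallel to the x-axis, so the y-coordinate (and any function of y alone) is unchanged.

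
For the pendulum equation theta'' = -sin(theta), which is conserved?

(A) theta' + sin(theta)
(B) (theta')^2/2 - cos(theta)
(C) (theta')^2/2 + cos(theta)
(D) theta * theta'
B

A first integral I satisfies dI/dt = 0 along every solution. Differentiate each option and use the equation of motion:
(A) d/dt[theta' + sin(theta)] = theta'' + cos(theta) theta' = -sin(theta) + theta' cos(theta), not identically 0
(B) d/dt[(theta')^2/2 - cos(theta)] = theta' theta'' + sin(theta) theta' = theta'(-sin(theta)) + theta' sin(theta) = 0
(C) d/dt[(theta')^2/2 + cos(theta)] = theta' theta'' - sin(theta) theta' = -2 theta' sin(theta), not identically 0
(D) d/dt[theta * theta'] = (theta')^2 + theta theta'' = (theta')^2 - theta sin(theta), not identically 0

Only (B) has zero time-derivative. This is the total energy: kinetic (theta')^2/2 plus potential -cos(theta).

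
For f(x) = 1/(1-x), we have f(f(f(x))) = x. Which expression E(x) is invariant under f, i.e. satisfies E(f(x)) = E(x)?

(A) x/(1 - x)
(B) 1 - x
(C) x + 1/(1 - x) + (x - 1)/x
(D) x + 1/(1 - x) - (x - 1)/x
C

Replace x by f(x) = 1/(1 - x) in each option and simplify. As a quick numerical cross-check, also compare E(4) with E(f(4)) = E(-1/3).

(A) x/(1 - x)  ->  (1/(1 - x))/(1 - (1/(1 - x))) = -1/x; check: E(4) = -4/3 but E(-1/3) = -1/4.   [not invariant]
(B) 1 - x  ->  1 - (1/(1 - x)) = x/(x - 1); check: E(4) = -3 but E(-1/3) = 4/3.   [not invariant]
(C) x + 1/(1 - x) + (x - 1)/x  ->  (1/(1 - x)) + 1/(1 - (1/(1 - x))) + ((1/(1 - x)) - 1)/(1/(1 - x)), which simplifies back to x + 1/(1 - x) + (x - 1)/x; check: E(4) = 53/12, E(-1/3) = 53/12.   [invariant]
(D) x + 1/(1 - x) - (x - 1)/x  ->  (1/(1 - x)) + 1/(1 - (1/(1 - x))) - ((1/(1 - x)) - 1)/(1/(1 - x)) = (x^2(1 - x) - x + (x - 1)^2)/(x(x - 1)); check: E(4) = 35/12 but E(-1/3) = -43/12.   [not invariant]

Only (C) is unchanged. Indeed f(f(x)) = 1/(1 - 1/(1-x)) = (1-x)/(-x) = (x-1)/x, so E(x) = x + f(x) + f(f(x)) is the sum over the whole 3-cycle; applying f just permutes the three terms cyclically (x -> f(x) -> f(f(x)) -> x), leaving the sum unchanged.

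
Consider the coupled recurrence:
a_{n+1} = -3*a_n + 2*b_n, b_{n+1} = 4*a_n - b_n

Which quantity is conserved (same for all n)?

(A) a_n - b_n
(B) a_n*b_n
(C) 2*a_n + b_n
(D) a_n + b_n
D

Replace a_n by a_{n+1} = -3*a_n + 2*b_n and b_n by b_{n+1} = 4*a_n - b_n in each option and simplify:
(A) a_n - b_n  ->  (-3*a_n + 2*b_n) - (4*a_n - b_n) = -7*a_n + 3*b_n   [not conserved]
(B) a_n*b_n  ->  (-3*a_n + 2*b_n)*(4*a_n - b_n) = -12*a_n^2 + 11*a_n*b_n - 2*b_n^2   [not conserved]
(C) 2*a_n + b_n  ->  2*(-3*a_n + 2*b_n) + (4*a_n - b_n) = -2*a_n + 3*b_n   [not conserved]
(D) a_n + b_n  ->  (-3*a_n + 2*b_n) + (4*a_n - b_n) = a_n + b_n   [conserved]

Only (D) a_n + b_n returns to itself after one step, so it is the conserved quantity.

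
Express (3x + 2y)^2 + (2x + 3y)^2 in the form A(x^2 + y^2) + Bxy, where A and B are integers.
13(x^2 + y^2) + 24xy

Expanding: (3x + 2y)^2 = 9x^2 + 12xy + 4y^2
(2x + 3y)^2 = 4x^2 + 12xy + 9y^2
Sum = (9+4)(x^2+y^2) + 24xy = 13(x^2 + y^2) + 24xy
This is symmetric in x and y.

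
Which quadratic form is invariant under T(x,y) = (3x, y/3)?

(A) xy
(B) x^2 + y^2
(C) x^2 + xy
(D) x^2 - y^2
A

T multiplies x by 3 and divides y by 3.
Substitute the transformed coordinates into each option and compare with the original:
(A) xy  ->  (3x)(y/3) = xy   [equals xy: invariant]
(B) x^2 + y^2  ->  (3x)^2 + (y/3)^2 = 9x^2 + y^2/9   [differs from x^2 + y^2: not invariant]
(C) x^2 + xy  ->  (3x)^2 + (3x)(y/3) = 9x^2 + xy   [differs from x^2 + xy: not invariant]
(D) x^2 - y^2  ->  (3x)^2 - (y/3)^2 = 9x^2 - y^2/9   [differs from x^2 - y^2: not invariant]

Only option (A), xy, is unchanged by the transformation.
The factors 3 and 1/3 cancel only in the pure product xy.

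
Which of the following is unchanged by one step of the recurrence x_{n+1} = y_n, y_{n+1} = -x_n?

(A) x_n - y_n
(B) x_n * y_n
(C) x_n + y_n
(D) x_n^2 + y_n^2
D

For the recurrence x_{n+1} = y_n, y_{n+1} = -x_n:

x_{n+1}^2 + y_{n+1}^2 = y_n^2 + (-x_n)^2 = x_n^2 + y_n^2
The sum of squares is conserved (like energy in a harmonic oscillator).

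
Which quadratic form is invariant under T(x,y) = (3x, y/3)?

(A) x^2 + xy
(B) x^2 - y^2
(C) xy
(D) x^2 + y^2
C

T multiplies x by 3 and divides y by 3.
Substitute the transformed coordinates into each option and compare with the original:
(A) x^2 + xy  ->  (3x)^2 + (3x)(y/3) = 9x^2 + xy   [differs from x^2 + xy: not invariant]
(B) x^2 - y^2  ->  (3x)^2 - (y/3)^2 = 9x^2 - y^2/9   [differs from x^2 - y^2: not invariant]
(C) xy  ->  (3x)(y/3) = xy   [equals xy: invariant]
(D) x^2 + y^2  ->  (3x)^2 + (y/3)^2 = 9x^2 + y^2/9   [differs from x^2 + y^2: not invariant]

Only option (C), xy, is unchanged by the transformation.
The factors 3 and 1/3 cancel only in the pure product xy.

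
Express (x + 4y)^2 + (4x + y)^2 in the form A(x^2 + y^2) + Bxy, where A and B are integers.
17(x^2 + y^2) + 16xy

Expanding: (x + 4y)^2 = x^2 + 8xy + 16y^2
(4x + y)^2 = 16x^2 + 8xy + y^2
Sum = (1+16)(x^2+y^2) + 16xy = 17(x^2 + y^2) + 16xy
This is symmetric in x and y.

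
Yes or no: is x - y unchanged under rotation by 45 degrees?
No

Applying rotation by 45 degrees: x' = x*cos(45 degrees) - y*sin(45 degrees) = sqrt(2)x/2 - sqrt(2)y/2, y' = x*sin(45 degrees) + y*cos(45 degrees) = sqrt(2)x/2 + sqrt(2)y/2

Substituting into x - y:
(sqrt(2)x/2 - sqrt(2)y/2) - (sqrt(2)x/2 + sqrt(2)y/2)
= -sqrt(2)y

This differs from the original expression x - y, so it is NOT invariant.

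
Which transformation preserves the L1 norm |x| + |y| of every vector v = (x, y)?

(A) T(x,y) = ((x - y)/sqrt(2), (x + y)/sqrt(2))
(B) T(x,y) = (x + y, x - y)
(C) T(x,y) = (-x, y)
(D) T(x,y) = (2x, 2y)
C

A transformation preserves a norm if ||T(v)|| = ||v|| for every v; a single vector where the norm changes rules an option out.

(A) T(x,y) = ((x - y)/sqrt(2), (x + y)/sqrt(2)): v = (1, 0) has norm |1| + |0| = 1, but T(v) = (sqrt(2)/2, sqrt(2)/2) has norm sqrt(2) -- not preserved.
(B) T(x,y) = (x + y, x - y): v = (1, 0) has norm |1| + |0| = 1, but T(v) = (1, 1) has norm 2 -- not preserved.
(C) T(x,y) = (-x, y): preserves the norm -- it only permutes the coordinates and/or flips signs, which leaves |x| + |y| unchanged.
(D) T(x,y) = (2x, 2y): v = (1, 0) has norm |1| + |0| = 1, but T(v) = (2, 0) has norm 2 -- not preserved.

Therefore the answer is (C).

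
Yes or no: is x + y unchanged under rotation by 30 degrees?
No

Applying rotation by 30 degrees: x' = x*cos(30 degrees) - y*sin(30 degrees) = sqrt(3)x/2 - y/2, y' = x*sin(30 degrees) + y*cos(30 degrees) = x/2 + sqrt(3)y/2

Substituting into x + y:
(sqrt(3)x/2 - y/2) + (x/2 + sqrt(3)y/2)
= x/2 + sqrt(3)x/2 - y/2 + sqrt(3)y/2

This differs from the original expression x + y, so it is NOT invariant.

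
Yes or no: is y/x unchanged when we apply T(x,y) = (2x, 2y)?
Yes

Substitute T(x,y) = (2x, 2y) into the expression and compare with the original.

Original: y/x
After applying T: (2y)/(2x) = y/x

This is identical to the original y/x, so the expression is invariant.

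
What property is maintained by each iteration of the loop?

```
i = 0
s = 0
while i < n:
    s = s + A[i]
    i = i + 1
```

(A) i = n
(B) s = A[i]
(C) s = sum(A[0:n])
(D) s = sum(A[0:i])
D

A loop invariant must hold before the first iteration and be re-established by every execution of the body.

(D) s = sum(A[0:i]): Initially i = 0 and s = 0 = sum of the empty slice A[0:0]. If s = sum(A[0:i]) holds at the top of an iteration, the body sets s to sum(A[0:i]) + A[i] = sum(A[0:i+1]) and then i to i+1, so s = sum(A[0:i]) holds again. At exit i = n, giving s = sum(A[0:n]).

The other options fail:
(A) i = n: false initially (i = 0); it is the exit condition, not an invariant.
(B) s = A[i]: after the first iteration s = A[0] but i = 1, so s = A[i] compares s with the wrong element (and fails in general).
(C) s = sum(A[0:n]): false before the loop (s = 0, not the full sum) -- it only becomes true at exit.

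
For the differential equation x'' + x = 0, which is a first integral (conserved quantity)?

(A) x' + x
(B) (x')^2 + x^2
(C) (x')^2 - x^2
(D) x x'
B

A first integral I satisfies dI/dt = 0 along every solution. Differentiate each option and use the equation of motion:
(A) d/dt[x' + x] = x'' + x' = -x + x', not identically 0
(B) d/dt[(x')^2 + x^2] = 2x'x'' + 2x x' = 2x'(-x) + 2x x' = 0
(C) d/dt[(x')^2 - x^2] = 2x'x'' - 2x x' = -4x x', not identically 0
(D) d/dt[x x'] = (x')^2 + x x'' = (x')^2 - x^2, not identically 0

Only (B) has zero time-derivative. So the energy-like quantity (x')^2 + x^2 is the first integral.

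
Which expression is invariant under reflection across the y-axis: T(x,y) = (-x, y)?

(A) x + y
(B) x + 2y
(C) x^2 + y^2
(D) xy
C

The map is reflection across the y-axis: T(x,y) = (-x, y).
Substitute the transformed coordinates into each option and compare with the original:
(A) x + y  ->  (-x) + (y) = -x + y   [differs from x + y: not invariant]
(B) x + 2y  ->  (-x) + 2(y) = -x + 2y   [differs from x + 2y: not invariant]
(C) x^2 + y^2  ->  (-x)^2 + (y)^2 = x^2 + y^2   [equals x^2 + y^2: invariant]
(D) xy  ->  (-x)(y) = -xy   [differs from xy: not invariant]

Only option (C), x^2 + y^2, is unchanged by the transformation.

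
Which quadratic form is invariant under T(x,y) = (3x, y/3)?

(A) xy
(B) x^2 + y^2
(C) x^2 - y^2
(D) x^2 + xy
A

T multiplies x by 3 and divides y by 3.
Substitute the transformed coordinates into each option and compare with the original:
(A) xy  ->  (3x)(y/3) = xy   [equals xy: invariant]
(B) x^2 + y^2  ->  (3x)^2 + (y/3)^2 = 9x^2 + y^2/9   [differs from x^2 + y^2: not invariant]
(C) x^2 - y^2  ->  (3x)^2 - (y/3)^2 = 9x^2 - y^2/9   [differs from x^2 - y^2: not invariant]
(D) x^2 + xy  ->  (3x)^2 + (3x)(y/3) = 9x^2 + xy   [differs from x^2 + xy: not invariant]

Only option (A), xy, is unchanged by the transformation.
The factors 3 and 1/3 cancel only in the pure product xy.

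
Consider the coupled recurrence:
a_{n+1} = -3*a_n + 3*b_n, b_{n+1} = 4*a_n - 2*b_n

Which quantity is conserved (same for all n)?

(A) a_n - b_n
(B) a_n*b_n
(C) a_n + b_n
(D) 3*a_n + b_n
C

Replace a_n by a_{n+1} = -3*a_n + 3*b_n and b_n by b_{n+1} = 4*a_n - 2*b_n in each option and simplify:
(A) a_n - b_n  ->  (-3*a_n + 3*b_n) - (4*a_n - 2*b_n) = -7*a_n + 5*b_n   [not conserved]
(B) a_n*b_n  ->  (-3*a_n + 3*b_n)*(4*a_n - 2*b_n) = -12*a_n^2 + 18*a_n*b_n - 6*b_n^2   [not conserved]
(C) a_n + b_n  ->  (-3*a_n + 3*b_n) + (4*a_n - 2*b_n) = a_n + b_n   [conserved]
(D) 3*a_n + b_n  ->  3*(-3*a_n + 3*b_n) + (4*a_n - 2*b_n) = -5*a_n + 7*b_n   [not conserved]

Only (C) a_n + b_n returns to itself after one step, so it is the conserved quantity.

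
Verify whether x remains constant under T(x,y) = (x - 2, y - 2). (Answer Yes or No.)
No

Substitute T(x,y) = (x - 2, y - 2) into the expression and compare with the original.

Original: x
After applying T: (x - 2) = x - 2

This differs from the original x (difference: -2), so the expression is NOT invariant.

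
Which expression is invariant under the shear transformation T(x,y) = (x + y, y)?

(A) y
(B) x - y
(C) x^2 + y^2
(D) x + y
A

Under the shear T(x,y) = (x + y, y):
Substitute the transformed coordinates into each option and compare with the original:
(A) y  ->  (y) = y   [equals y: invariant]
(B) x - y  ->  (x + y) - (y) = x   [differs from x - y: not invariant]
(C) x^2 + y^2  ->  (x + y)^2 + (y)^2 = x^2 + 2xy + 2y^2   [differs from x^2 + y^2: not invariant]
(D) x + y  ->  (x + y) + (y) = x + 2y   [differs from x + y: not invariant]

Only option (A), y, is unchanged by the transformation.
A horizontal shear moves points parallel to the x-axis, so the y-coordinate (and any function of y alone) is unchanged.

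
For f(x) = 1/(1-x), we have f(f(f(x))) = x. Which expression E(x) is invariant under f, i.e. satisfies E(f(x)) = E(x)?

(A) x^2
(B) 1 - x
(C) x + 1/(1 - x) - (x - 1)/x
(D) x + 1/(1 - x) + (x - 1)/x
D

Replace x by f(x) = 1/(1 - x) in each option and simplify. As a quick numerical cross-check, also compare E(3) with E(f(3)) = E(-1/2).

(A) x^2  ->  (1/(1 - x))^2 = (x - 1)^(-2); check: E(3) = 9 but E(-1/2) = 1/4.   [not invariant]
(B) 1 - x  ->  1 - (1/(1 - x)) = x/(x - 1); check: E(3) = -2 but E(-1/2) = 3/2.   [not invariant]
(C) x + 1/(1 - x) - (x - 1)/x  ->  (1/(1 - x)) + 1/(1 - (1/(1 - x))) - ((1/(1 - x)) - 1)/(1/(1 - x)) = (x^2(1 - x) - x + (x - 1)^2)/(x(x - 1)); check: E(3) = 11/6 but E(-1/2) = -17/6.   [not invariant]
(D) x + 1/(1 - x) + (x - 1)/x  ->  (1/(1 - x)) + 1/(1 - (1/(1 - x))) + ((1/(1 - x)) - 1)/(1/(1 - x)), which simplifies back to x + 1/(1 - x) + (x - 1)/x; check: E(3) = 19/6, E(-1/2) = 19/6.   [invariant]

Only (D) is unchanged. Indeed f(f(x)) = 1/(1 - 1/(1-x)) = (1-x)/(-x) = (x-1)/x, so E(x) = x + f(x) + f(f(x)) is the sum over the whole 3-cycle; applying f just permutes the three terms cyclically (x -> f(x) -> f(f(x)) -> x), leaving the sum unchanged.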